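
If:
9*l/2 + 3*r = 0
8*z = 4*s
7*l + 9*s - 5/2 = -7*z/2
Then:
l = 5/14 - 43*z/14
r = 129*z/28 - 15/28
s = 2*z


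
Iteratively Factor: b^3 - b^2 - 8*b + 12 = (b - 2)*(b^2 + b - 6) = (b - 2)*(b + 3)*(b - 2)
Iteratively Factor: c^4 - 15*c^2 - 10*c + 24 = (c + 2)*(c^3 - 2*c^2 - 11*c + 12) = (c - 1)*(c + 2)*(c^2 - c - 12) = (c - 1)*(c + 2)*(c + 3)*(c - 4)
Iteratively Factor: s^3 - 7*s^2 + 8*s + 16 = (s - 4)*(s^2 - 3*s - 4) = (s - 4)^2*(s + 1)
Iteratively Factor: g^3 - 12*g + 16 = (g - 2)*(g^2 + 2*g - 8) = (g - 2)^2*(g + 4)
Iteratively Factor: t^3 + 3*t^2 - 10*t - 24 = (t - 3)*(t^2 + 6*t + 8) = (t - 3)*(t + 4)*(t + 2)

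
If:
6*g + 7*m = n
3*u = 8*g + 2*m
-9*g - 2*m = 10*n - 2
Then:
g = 36*u/73 - 2/219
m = 8/219 - 69*u/146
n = 44/219 - 51*u/146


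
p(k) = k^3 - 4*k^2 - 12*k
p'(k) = 3*k^2 - 8*k - 12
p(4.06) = -47.73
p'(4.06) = 4.97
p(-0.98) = 6.98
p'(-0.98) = -1.28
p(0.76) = -10.99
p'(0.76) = -16.35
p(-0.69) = 6.05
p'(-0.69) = -5.05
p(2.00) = -32.00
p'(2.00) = -16.00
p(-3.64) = -57.55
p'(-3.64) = 56.87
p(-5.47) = -217.71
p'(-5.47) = 121.52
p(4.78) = -39.54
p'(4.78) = 18.31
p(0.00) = 0.00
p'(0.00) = -12.00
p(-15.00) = -4095.00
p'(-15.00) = 783.00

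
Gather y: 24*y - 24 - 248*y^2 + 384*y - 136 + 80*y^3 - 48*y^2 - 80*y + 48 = 80*y^3 - 296*y^2 + 328*y - 112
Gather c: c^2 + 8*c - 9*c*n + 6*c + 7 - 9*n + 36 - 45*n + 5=c^2 + c*(14 - 9*n) - 54*n + 48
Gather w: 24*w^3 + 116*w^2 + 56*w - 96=24*w^3 + 116*w^2 + 56*w - 96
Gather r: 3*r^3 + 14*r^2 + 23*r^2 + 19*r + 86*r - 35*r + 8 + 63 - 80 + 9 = 3*r^3 + 37*r^2 + 70*r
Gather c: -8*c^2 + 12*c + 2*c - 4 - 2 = -8*c^2 + 14*c - 6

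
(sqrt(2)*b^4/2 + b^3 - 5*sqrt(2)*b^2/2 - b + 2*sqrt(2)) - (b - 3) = sqrt(2)*b^4/2 + b^3 - 5*sqrt(2)*b^2/2 - 2*b + 2*sqrt(2) + 3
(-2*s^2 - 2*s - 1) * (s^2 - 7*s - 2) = -2*s^4 + 12*s^3 + 17*s^2 + 11*s + 2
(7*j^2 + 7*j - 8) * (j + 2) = 7*j^3 + 21*j^2 + 6*j - 16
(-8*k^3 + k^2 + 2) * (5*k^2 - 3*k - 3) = -40*k^5 + 29*k^4 + 21*k^3 + 7*k^2 - 6*k - 6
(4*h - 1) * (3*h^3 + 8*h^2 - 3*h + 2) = 12*h^4 + 29*h^3 - 20*h^2 + 11*h - 2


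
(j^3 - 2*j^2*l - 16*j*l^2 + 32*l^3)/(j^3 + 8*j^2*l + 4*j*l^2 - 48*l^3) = (j - 4*l)/(j + 6*l)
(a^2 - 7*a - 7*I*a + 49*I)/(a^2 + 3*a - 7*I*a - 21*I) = (a - 7)/(a + 3)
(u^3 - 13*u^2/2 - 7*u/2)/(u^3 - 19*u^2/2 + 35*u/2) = (2*u + 1)/(2*u - 5)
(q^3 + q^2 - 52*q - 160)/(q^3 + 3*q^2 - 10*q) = (q^2 - 4*q - 32)/(q*(q - 2))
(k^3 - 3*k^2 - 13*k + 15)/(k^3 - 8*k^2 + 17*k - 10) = (k + 3)/(k - 2)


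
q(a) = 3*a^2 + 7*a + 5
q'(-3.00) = -11.00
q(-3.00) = 11.00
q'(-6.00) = -29.00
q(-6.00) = 71.00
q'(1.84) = 18.04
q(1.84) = 28.04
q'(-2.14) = -5.84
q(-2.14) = 3.76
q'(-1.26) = -0.56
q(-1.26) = 0.94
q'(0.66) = 10.96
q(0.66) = 10.93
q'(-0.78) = 2.32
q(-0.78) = 1.37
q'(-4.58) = -20.48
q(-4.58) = 35.87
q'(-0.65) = 3.10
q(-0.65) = 1.72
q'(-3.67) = -15.02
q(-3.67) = 19.72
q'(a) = 6*a + 7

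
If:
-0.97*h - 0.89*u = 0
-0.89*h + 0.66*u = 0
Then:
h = 0.00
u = 0.00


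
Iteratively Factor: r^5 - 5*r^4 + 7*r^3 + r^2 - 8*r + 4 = (r + 1)*(r^4 - 6*r^3 + 13*r^2 - 12*r + 4) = (r - 2)*(r + 1)*(r^3 - 4*r^2 + 5*r - 2) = (r - 2)^2*(r + 1)*(r^2 - 2*r + 1) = (r - 2)^2*(r - 1)*(r + 1)*(r - 1)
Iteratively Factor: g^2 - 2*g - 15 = (g + 3)*(g - 5)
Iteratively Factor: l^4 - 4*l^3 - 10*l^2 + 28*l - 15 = (l - 1)*(l^3 - 3*l^2 - 13*l + 15) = (l - 1)*(l + 3)*(l^2 - 6*l + 5) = (l - 5)*(l - 1)*(l + 3)*(l - 1)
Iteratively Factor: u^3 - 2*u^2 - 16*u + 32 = (u - 2)*(u^2 - 16) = (u - 2)*(u + 4)*(u - 4)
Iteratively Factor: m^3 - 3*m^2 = (m)*(m^2 - 3*m) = m*(m - 3)*(m)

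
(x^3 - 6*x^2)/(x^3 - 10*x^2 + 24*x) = x/(x - 4)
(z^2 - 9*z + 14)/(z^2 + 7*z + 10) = (z^2 - 9*z + 14)/(z^2 + 7*z + 10)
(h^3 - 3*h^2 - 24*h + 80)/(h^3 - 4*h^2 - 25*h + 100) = (h - 4)/(h - 5)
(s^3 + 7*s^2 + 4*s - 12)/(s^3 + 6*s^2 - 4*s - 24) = (s - 1)/(s - 2)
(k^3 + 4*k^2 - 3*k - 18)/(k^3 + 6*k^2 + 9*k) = (k - 2)/k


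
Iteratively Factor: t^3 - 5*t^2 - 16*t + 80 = (t + 4)*(t^2 - 9*t + 20) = (t - 5)*(t + 4)*(t - 4)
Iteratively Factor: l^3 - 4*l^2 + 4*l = (l - 2)*(l^2 - 2*l) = l*(l - 2)*(l - 2)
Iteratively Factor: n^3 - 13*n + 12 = (n + 4)*(n^2 - 4*n + 3) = (n - 1)*(n + 4)*(n - 3)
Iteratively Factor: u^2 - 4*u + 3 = (u - 1)*(u - 3)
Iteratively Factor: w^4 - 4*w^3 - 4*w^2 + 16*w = (w - 2)*(w^3 - 2*w^2 - 8*w) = w*(w - 2)*(w^2 - 2*w - 8) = w*(w - 4)*(w - 2)*(w + 2)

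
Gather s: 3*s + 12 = 3*s + 12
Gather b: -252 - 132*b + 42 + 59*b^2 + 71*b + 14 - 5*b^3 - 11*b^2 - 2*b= -5*b^3 + 48*b^2 - 63*b - 196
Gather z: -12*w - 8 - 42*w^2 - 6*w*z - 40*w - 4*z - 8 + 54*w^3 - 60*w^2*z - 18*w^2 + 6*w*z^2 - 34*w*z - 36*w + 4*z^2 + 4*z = 54*w^3 - 60*w^2 - 88*w + z^2*(6*w + 4) + z*(-60*w^2 - 40*w) - 16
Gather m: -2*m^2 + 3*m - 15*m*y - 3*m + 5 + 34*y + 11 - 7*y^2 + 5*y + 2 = -2*m^2 - 15*m*y - 7*y^2 + 39*y + 18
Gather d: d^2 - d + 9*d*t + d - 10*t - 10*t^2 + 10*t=d^2 + 9*d*t - 10*t^2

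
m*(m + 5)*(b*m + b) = b*m^3 + 6*b*m^2 + 5*b*m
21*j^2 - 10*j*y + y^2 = (-7*j + y)*(-3*j + y)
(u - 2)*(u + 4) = u^2 + 2*u - 8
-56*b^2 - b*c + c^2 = (-8*b + c)*(7*b + c)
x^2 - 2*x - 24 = (x - 6)*(x + 4)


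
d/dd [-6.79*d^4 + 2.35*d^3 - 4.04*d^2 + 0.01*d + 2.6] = -27.16*d^3 + 7.05*d^2 - 8.08*d + 0.01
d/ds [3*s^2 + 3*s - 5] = 6*s + 3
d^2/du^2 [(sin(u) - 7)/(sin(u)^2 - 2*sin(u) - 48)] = (sin(u)^5 - 26*sin(u)^4 + 328*sin(u)^3 - 1426*sin(u)^2 + 2604*sin(u) + 920)/(-sin(u)^2 + 2*sin(u) + 48)^3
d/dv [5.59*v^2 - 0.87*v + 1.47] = 11.18*v - 0.87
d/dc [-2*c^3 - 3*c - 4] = -6*c^2 - 3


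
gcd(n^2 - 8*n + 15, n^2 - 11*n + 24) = n - 3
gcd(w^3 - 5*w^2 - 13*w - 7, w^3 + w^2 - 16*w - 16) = w + 1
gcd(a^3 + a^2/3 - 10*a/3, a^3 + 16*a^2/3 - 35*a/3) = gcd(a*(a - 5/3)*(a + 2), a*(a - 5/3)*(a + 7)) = a^2 - 5*a/3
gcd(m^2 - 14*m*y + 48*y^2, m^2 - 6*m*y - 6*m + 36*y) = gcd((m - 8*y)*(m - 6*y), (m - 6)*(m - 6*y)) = -m + 6*y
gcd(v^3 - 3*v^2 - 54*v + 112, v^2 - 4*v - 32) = v - 8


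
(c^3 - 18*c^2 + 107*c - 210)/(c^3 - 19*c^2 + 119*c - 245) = (c - 6)/(c - 7)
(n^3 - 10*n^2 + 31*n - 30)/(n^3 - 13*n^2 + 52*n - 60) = (n - 3)/(n - 6)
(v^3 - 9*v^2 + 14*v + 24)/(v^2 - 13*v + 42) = (v^2 - 3*v - 4)/(v - 7)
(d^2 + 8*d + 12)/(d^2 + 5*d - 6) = (d + 2)/(d - 1)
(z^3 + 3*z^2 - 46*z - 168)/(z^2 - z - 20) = (z^2 - z - 42)/(z - 5)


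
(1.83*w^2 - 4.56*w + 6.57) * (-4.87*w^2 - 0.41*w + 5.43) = -8.9121*w^4 + 21.4569*w^3 - 20.1894*w^2 - 27.4545*w + 35.6751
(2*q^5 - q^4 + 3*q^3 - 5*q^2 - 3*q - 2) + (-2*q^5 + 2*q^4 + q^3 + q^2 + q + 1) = q^4 + 4*q^3 - 4*q^2 - 2*q - 1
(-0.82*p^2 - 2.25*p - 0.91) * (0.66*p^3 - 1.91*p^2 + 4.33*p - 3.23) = -0.5412*p^5 + 0.0811999999999997*p^4 + 0.1463*p^3 - 5.3558*p^2 + 3.3272*p + 2.9393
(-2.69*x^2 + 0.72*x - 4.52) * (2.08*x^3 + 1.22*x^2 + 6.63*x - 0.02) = -5.5952*x^5 - 1.7842*x^4 - 26.3579*x^3 - 0.686999999999999*x^2 - 29.982*x + 0.0904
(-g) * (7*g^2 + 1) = -7*g^3 - g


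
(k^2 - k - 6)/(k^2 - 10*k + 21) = (k + 2)/(k - 7)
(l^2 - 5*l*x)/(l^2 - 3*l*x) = (l - 5*x)/(l - 3*x)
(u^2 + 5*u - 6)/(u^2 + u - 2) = (u + 6)/(u + 2)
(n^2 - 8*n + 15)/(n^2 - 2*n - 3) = (n - 5)/(n + 1)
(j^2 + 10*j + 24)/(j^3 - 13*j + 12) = (j + 6)/(j^2 - 4*j + 3)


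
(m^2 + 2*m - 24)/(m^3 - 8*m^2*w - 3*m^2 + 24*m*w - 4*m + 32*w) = (-m - 6)/(-m^2 + 8*m*w - m + 8*w)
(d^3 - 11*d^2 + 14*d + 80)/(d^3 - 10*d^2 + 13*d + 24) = (d^2 - 3*d - 10)/(d^2 - 2*d - 3)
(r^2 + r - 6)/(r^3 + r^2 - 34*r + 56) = (r + 3)/(r^2 + 3*r - 28)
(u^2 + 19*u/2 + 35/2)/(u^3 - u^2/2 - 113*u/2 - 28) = (2*u + 5)/(2*u^2 - 15*u - 8)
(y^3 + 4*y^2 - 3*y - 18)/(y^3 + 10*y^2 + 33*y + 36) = (y - 2)/(y + 4)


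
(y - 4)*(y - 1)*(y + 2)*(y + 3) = y^4 - 15*y^2 - 10*y + 24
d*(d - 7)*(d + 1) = d^3 - 6*d^2 - 7*d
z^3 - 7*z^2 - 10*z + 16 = (z - 8)*(z - 1)*(z + 2)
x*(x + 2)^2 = x^3 + 4*x^2 + 4*x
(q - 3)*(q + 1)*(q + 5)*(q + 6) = q^4 + 9*q^3 + 5*q^2 - 93*q - 90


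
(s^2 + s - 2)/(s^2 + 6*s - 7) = (s + 2)/(s + 7)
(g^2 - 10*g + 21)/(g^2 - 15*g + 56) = (g - 3)/(g - 8)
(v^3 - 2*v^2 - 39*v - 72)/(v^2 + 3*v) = v - 5 - 24/v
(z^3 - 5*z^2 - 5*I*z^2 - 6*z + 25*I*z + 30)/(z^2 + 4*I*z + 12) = (z^2 - z*(5 + 3*I) + 15*I)/(z + 6*I)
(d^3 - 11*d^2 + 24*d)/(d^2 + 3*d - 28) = d*(d^2 - 11*d + 24)/(d^2 + 3*d - 28)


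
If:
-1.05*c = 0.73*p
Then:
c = -0.695238095238095*p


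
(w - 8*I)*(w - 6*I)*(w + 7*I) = w^3 - 7*I*w^2 + 50*w - 336*I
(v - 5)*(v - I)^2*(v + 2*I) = v^4 - 5*v^3 + 3*v^2 - 15*v - 2*I*v + 10*I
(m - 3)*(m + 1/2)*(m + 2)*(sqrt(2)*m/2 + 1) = sqrt(2)*m^4/2 - sqrt(2)*m^3/4 + m^3 - 13*sqrt(2)*m^2/4 - m^2/2 - 13*m/2 - 3*sqrt(2)*m/2 - 3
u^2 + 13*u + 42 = (u + 6)*(u + 7)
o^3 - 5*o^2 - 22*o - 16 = (o - 8)*(o + 1)*(o + 2)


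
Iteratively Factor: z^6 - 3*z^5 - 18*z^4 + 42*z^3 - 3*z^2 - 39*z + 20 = (z + 4)*(z^5 - 7*z^4 + 10*z^3 + 2*z^2 - 11*z + 5) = (z - 1)*(z + 4)*(z^4 - 6*z^3 + 4*z^2 + 6*z - 5) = (z - 1)^2*(z + 4)*(z^3 - 5*z^2 - z + 5) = (z - 5)*(z - 1)^2*(z + 4)*(z^2 - 1) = (z - 5)*(z - 1)^3*(z + 4)*(z + 1)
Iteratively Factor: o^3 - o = (o)*(o^2 - 1) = o*(o + 1)*(o - 1)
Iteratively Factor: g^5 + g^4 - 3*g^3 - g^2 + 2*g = (g - 1)*(g^4 + 2*g^3 - g^2 - 2*g) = (g - 1)^2*(g^3 + 3*g^2 + 2*g) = (g - 1)^2*(g + 2)*(g^2 + g) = (g - 1)^2*(g + 1)*(g + 2)*(g)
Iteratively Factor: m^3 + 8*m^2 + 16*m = (m)*(m^2 + 8*m + 16) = m*(m + 4)*(m + 4)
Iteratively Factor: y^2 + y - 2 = (y - 1)*(y + 2)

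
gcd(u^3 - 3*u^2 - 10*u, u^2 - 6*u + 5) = u - 5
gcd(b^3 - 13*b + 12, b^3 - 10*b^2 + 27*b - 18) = b^2 - 4*b + 3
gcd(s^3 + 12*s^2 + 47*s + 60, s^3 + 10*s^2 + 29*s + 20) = s^2 + 9*s + 20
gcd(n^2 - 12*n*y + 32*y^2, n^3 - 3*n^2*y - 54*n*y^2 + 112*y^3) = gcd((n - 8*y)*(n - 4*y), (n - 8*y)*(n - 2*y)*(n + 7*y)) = -n + 8*y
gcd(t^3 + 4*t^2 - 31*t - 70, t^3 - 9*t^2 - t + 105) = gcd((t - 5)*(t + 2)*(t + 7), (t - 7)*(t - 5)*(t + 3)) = t - 5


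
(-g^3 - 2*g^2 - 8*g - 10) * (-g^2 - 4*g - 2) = g^5 + 6*g^4 + 18*g^3 + 46*g^2 + 56*g + 20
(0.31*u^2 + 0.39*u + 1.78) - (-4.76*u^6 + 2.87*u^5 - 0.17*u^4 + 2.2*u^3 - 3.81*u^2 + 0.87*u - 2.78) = 4.76*u^6 - 2.87*u^5 + 0.17*u^4 - 2.2*u^3 + 4.12*u^2 - 0.48*u + 4.56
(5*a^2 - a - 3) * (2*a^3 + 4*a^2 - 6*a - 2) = 10*a^5 + 18*a^4 - 40*a^3 - 16*a^2 + 20*a + 6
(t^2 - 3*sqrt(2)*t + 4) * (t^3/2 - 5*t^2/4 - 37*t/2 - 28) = t^5/2 - 3*sqrt(2)*t^4/2 - 5*t^4/4 - 33*t^3/2 + 15*sqrt(2)*t^3/4 - 33*t^2 + 111*sqrt(2)*t^2/2 - 74*t + 84*sqrt(2)*t - 112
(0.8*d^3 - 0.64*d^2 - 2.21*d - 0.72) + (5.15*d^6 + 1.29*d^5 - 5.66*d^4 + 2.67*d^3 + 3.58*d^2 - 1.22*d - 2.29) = 5.15*d^6 + 1.29*d^5 - 5.66*d^4 + 3.47*d^3 + 2.94*d^2 - 3.43*d - 3.01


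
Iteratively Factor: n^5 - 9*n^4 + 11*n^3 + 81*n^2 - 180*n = (n + 3)*(n^4 - 12*n^3 + 47*n^2 - 60*n) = n*(n + 3)*(n^3 - 12*n^2 + 47*n - 60) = n*(n - 5)*(n + 3)*(n^2 - 7*n + 12) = n*(n - 5)*(n - 4)*(n + 3)*(n - 3)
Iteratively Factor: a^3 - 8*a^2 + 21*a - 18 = (a - 3)*(a^2 - 5*a + 6) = (a - 3)*(a - 2)*(a - 3)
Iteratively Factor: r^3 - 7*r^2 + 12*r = (r - 3)*(r^2 - 4*r) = r*(r - 3)*(r - 4)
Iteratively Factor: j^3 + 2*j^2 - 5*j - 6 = (j - 2)*(j^2 + 4*j + 3) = (j - 2)*(j + 3)*(j + 1)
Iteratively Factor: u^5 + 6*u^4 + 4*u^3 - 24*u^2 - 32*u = (u + 2)*(u^4 + 4*u^3 - 4*u^2 - 16*u) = u*(u + 2)*(u^3 + 4*u^2 - 4*u - 16) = u*(u + 2)^2*(u^2 + 2*u - 8) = u*(u - 2)*(u + 2)^2*(u + 4)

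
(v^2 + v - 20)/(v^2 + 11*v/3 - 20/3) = 3*(v - 4)/(3*v - 4)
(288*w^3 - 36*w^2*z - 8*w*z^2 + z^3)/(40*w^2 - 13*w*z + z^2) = (-36*w^2 + z^2)/(-5*w + z)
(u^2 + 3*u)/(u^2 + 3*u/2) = 2*(u + 3)/(2*u + 3)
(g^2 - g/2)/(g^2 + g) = (g - 1/2)/(g + 1)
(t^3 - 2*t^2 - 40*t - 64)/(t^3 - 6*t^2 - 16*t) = (t + 4)/t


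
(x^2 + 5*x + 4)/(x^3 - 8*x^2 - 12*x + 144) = (x + 1)/(x^2 - 12*x + 36)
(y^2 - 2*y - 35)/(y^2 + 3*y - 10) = (y - 7)/(y - 2)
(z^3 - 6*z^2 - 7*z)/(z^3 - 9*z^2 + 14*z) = (z + 1)/(z - 2)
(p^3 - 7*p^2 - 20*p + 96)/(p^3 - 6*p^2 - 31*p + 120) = (p + 4)/(p + 5)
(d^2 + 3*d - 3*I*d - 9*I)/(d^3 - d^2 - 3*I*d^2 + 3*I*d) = (d + 3)/(d*(d - 1))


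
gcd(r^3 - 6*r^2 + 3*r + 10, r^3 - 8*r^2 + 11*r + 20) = r^2 - 4*r - 5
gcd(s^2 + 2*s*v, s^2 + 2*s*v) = s^2 + 2*s*v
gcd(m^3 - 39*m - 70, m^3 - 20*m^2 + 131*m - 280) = m - 7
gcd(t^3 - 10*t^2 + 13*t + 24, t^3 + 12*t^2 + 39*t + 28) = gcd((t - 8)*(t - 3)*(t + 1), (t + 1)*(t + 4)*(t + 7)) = t + 1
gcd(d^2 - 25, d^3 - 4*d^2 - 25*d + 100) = d^2 - 25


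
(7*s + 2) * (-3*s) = -21*s^2 - 6*s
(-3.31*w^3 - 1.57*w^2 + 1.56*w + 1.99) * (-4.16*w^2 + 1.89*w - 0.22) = 13.7696*w^5 + 0.275300000000001*w^4 - 8.7287*w^3 - 4.9846*w^2 + 3.4179*w - 0.4378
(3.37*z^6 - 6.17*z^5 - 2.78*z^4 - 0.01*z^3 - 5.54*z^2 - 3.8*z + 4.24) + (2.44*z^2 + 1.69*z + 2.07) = 3.37*z^6 - 6.17*z^5 - 2.78*z^4 - 0.01*z^3 - 3.1*z^2 - 2.11*z + 6.31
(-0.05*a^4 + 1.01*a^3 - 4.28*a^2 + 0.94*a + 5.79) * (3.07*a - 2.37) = -0.1535*a^5 + 3.2192*a^4 - 15.5333*a^3 + 13.0294*a^2 + 15.5475*a - 13.7223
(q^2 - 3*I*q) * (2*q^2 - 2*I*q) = 2*q^4 - 8*I*q^3 - 6*q^2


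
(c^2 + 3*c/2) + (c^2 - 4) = 2*c^2 + 3*c/2 - 4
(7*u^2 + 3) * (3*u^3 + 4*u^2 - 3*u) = 21*u^5 + 28*u^4 - 12*u^3 + 12*u^2 - 9*u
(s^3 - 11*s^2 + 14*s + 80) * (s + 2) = s^4 - 9*s^3 - 8*s^2 + 108*s + 160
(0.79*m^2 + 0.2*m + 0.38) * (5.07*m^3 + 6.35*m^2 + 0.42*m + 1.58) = 4.0053*m^5 + 6.0305*m^4 + 3.5284*m^3 + 3.7452*m^2 + 0.4756*m + 0.6004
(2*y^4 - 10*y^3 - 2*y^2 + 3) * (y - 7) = 2*y^5 - 24*y^4 + 68*y^3 + 14*y^2 + 3*y - 21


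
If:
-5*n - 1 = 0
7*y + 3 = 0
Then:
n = -1/5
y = -3/7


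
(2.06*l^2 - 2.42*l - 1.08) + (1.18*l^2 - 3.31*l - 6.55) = 3.24*l^2 - 5.73*l - 7.63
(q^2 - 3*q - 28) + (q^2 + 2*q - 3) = 2*q^2 - q - 31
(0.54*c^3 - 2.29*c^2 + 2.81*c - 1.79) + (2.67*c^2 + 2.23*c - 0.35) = 0.54*c^3 + 0.38*c^2 + 5.04*c - 2.14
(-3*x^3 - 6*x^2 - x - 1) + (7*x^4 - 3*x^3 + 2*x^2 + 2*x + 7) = 7*x^4 - 6*x^3 - 4*x^2 + x + 6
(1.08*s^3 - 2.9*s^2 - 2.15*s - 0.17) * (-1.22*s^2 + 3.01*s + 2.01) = -1.3176*s^5 + 6.7888*s^4 - 3.9352*s^3 - 12.0931*s^2 - 4.8332*s - 0.3417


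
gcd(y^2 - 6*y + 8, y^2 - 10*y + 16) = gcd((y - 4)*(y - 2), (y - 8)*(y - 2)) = y - 2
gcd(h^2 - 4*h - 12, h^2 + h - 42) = h - 6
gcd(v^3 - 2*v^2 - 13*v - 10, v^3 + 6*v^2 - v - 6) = v + 1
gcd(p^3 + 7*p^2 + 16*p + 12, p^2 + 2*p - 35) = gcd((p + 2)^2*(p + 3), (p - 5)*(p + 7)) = 1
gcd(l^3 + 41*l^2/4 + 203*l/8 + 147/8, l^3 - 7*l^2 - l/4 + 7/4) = 1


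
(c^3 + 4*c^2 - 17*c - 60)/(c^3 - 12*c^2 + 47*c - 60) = (c^2 + 8*c + 15)/(c^2 - 8*c + 15)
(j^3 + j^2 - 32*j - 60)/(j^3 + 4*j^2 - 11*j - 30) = (j - 6)/(j - 3)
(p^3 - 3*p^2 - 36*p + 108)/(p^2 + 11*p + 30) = (p^2 - 9*p + 18)/(p + 5)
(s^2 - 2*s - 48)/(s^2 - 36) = (s - 8)/(s - 6)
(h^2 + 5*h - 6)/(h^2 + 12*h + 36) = (h - 1)/(h + 6)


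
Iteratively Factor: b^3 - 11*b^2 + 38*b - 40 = (b - 4)*(b^2 - 7*b + 10) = (b - 5)*(b - 4)*(b - 2)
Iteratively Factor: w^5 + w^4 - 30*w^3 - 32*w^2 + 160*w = (w + 4)*(w^4 - 3*w^3 - 18*w^2 + 40*w) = w*(w + 4)*(w^3 - 3*w^2 - 18*w + 40) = w*(w - 5)*(w + 4)*(w^2 + 2*w - 8) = w*(w - 5)*(w - 2)*(w + 4)*(w + 4)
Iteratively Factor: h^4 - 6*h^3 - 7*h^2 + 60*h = (h - 5)*(h^3 - h^2 - 12*h) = (h - 5)*(h + 3)*(h^2 - 4*h) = h*(h - 5)*(h + 3)*(h - 4)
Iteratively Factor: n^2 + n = (n)*(n + 1)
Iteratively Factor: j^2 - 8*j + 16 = (j - 4)*(j - 4)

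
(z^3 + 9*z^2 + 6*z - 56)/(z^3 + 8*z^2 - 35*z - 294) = (z^2 + 2*z - 8)/(z^2 + z - 42)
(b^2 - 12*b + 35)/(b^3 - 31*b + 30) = (b - 7)/(b^2 + 5*b - 6)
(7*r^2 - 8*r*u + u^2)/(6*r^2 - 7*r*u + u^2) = (7*r - u)/(6*r - u)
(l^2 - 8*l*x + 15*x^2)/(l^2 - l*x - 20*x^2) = (l - 3*x)/(l + 4*x)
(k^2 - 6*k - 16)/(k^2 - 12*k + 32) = (k + 2)/(k - 4)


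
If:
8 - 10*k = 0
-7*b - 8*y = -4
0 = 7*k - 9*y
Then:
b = -44/315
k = 4/5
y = 28/45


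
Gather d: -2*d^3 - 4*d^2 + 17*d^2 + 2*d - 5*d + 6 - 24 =-2*d^3 + 13*d^2 - 3*d - 18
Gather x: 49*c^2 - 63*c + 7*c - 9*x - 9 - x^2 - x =49*c^2 - 56*c - x^2 - 10*x - 9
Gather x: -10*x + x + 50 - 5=45 - 9*x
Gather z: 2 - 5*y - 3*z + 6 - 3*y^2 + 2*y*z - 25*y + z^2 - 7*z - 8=-3*y^2 - 30*y + z^2 + z*(2*y - 10)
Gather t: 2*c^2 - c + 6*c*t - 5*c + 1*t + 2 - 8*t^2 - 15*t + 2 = 2*c^2 - 6*c - 8*t^2 + t*(6*c - 14) + 4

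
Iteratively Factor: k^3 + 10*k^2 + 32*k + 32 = (k + 4)*(k^2 + 6*k + 8) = (k + 2)*(k + 4)*(k + 4)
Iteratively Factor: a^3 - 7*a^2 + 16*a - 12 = (a - 2)*(a^2 - 5*a + 6) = (a - 3)*(a - 2)*(a - 2)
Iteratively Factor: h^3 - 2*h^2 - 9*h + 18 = (h - 3)*(h^2 + h - 6) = (h - 3)*(h + 3)*(h - 2)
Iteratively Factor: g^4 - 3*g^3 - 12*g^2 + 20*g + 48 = (g + 2)*(g^3 - 5*g^2 - 2*g + 24) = (g + 2)^2*(g^2 - 7*g + 12) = (g - 3)*(g + 2)^2*(g - 4)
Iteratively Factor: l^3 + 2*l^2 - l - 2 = (l - 1)*(l^2 + 3*l + 2) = (l - 1)*(l + 1)*(l + 2)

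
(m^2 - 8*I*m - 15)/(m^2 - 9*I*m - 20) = (m - 3*I)/(m - 4*I)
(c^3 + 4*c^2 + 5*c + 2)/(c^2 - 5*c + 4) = (c^3 + 4*c^2 + 5*c + 2)/(c^2 - 5*c + 4)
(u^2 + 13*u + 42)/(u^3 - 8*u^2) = (u^2 + 13*u + 42)/(u^2*(u - 8))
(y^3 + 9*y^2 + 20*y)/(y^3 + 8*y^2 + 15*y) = (y + 4)/(y + 3)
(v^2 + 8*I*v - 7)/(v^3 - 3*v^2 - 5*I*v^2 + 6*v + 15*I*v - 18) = (v + 7*I)/(v^2 + v*(-3 - 6*I) + 18*I)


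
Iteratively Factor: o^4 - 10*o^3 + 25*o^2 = (o - 5)*(o^3 - 5*o^2) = o*(o - 5)*(o^2 - 5*o) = o*(o - 5)^2*(o)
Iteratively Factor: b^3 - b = (b)*(b^2 - 1) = b*(b + 1)*(b - 1)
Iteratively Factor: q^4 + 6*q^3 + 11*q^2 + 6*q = (q + 1)*(q^3 + 5*q^2 + 6*q) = q*(q + 1)*(q^2 + 5*q + 6) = q*(q + 1)*(q + 2)*(q + 3)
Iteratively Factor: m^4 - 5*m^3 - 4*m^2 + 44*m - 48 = (m - 2)*(m^3 - 3*m^2 - 10*m + 24) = (m - 2)*(m + 3)*(m^2 - 6*m + 8) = (m - 4)*(m - 2)*(m + 3)*(m - 2)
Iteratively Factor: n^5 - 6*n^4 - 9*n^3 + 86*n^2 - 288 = (n + 2)*(n^4 - 8*n^3 + 7*n^2 + 72*n - 144) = (n - 3)*(n + 2)*(n^3 - 5*n^2 - 8*n + 48) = (n - 3)*(n + 2)*(n + 3)*(n^2 - 8*n + 16) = (n - 4)*(n - 3)*(n + 2)*(n + 3)*(n - 4)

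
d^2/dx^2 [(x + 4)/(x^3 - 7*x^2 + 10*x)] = 2*(3*x^5 + 3*x^4 - 185*x^3 + 708*x^2 - 840*x + 400)/(x^3*(x^6 - 21*x^5 + 177*x^4 - 763*x^3 + 1770*x^2 - 2100*x + 1000))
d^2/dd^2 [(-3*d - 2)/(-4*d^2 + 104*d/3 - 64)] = 3*(9*(8 - 3*d)*(3*d^2 - 26*d + 48) + 4*(3*d - 13)^2*(3*d + 2))/(2*(3*d^2 - 26*d + 48)^3)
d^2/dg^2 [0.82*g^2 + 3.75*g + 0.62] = 1.64000000000000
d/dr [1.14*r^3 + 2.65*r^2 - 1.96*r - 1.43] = 3.42*r^2 + 5.3*r - 1.96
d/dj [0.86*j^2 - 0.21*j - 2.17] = 1.72*j - 0.21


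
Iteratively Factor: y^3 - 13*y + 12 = (y - 3)*(y^2 + 3*y - 4) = (y - 3)*(y + 4)*(y - 1)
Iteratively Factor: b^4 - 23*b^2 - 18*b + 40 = (b - 5)*(b^3 + 5*b^2 + 2*b - 8) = (b - 5)*(b + 4)*(b^2 + b - 2) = (b - 5)*(b - 1)*(b + 4)*(b + 2)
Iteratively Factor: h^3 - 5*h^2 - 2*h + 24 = (h + 2)*(h^2 - 7*h + 12) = (h - 4)*(h + 2)*(h - 3)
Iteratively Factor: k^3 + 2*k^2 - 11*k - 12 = (k + 4)*(k^2 - 2*k - 3) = (k + 1)*(k + 4)*(k - 3)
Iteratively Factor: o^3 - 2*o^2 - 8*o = (o + 2)*(o^2 - 4*o) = (o - 4)*(o + 2)*(o)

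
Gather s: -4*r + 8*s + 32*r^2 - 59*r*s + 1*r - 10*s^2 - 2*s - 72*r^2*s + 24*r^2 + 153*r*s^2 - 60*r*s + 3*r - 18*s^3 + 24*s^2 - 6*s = 56*r^2 - 18*s^3 + s^2*(153*r + 14) + s*(-72*r^2 - 119*r)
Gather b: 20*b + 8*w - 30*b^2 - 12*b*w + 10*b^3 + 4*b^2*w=10*b^3 + b^2*(4*w - 30) + b*(20 - 12*w) + 8*w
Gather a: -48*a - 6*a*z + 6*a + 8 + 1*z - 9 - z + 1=a*(-6*z - 42)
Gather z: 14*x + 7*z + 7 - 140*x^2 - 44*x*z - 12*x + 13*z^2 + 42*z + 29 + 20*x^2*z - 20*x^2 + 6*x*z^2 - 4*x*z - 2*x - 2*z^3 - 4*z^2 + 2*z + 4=-160*x^2 - 2*z^3 + z^2*(6*x + 9) + z*(20*x^2 - 48*x + 51) + 40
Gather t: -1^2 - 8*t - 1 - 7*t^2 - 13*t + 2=-7*t^2 - 21*t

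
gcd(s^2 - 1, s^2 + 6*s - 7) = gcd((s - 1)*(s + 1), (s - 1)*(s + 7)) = s - 1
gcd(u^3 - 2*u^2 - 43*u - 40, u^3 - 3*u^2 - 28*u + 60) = u + 5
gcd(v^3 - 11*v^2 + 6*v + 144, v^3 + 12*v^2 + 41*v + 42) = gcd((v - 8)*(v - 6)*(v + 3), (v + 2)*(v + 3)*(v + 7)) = v + 3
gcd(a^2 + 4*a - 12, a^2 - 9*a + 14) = a - 2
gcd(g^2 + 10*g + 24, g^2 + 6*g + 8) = g + 4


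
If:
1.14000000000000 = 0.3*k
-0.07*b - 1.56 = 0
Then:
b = -22.29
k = 3.80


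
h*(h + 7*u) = h^2 + 7*h*u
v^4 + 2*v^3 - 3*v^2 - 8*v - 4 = (v - 2)*(v + 1)^2*(v + 2)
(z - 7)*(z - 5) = z^2 - 12*z + 35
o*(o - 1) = o^2 - o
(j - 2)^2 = j^2 - 4*j + 4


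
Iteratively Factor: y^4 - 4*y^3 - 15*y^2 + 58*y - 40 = (y - 1)*(y^3 - 3*y^2 - 18*y + 40) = (y - 2)*(y - 1)*(y^2 - y - 20) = (y - 2)*(y - 1)*(y + 4)*(y - 5)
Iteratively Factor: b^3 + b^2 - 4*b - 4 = (b + 2)*(b^2 - b - 2) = (b - 2)*(b + 2)*(b + 1)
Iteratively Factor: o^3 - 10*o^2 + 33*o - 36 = (o - 3)*(o^2 - 7*o + 12) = (o - 4)*(o - 3)*(o - 3)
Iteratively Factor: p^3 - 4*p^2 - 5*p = (p + 1)*(p^2 - 5*p) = p*(p + 1)*(p - 5)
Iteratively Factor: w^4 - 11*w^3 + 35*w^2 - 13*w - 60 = (w - 5)*(w^3 - 6*w^2 + 5*w + 12) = (w - 5)*(w + 1)*(w^2 - 7*w + 12) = (w - 5)*(w - 4)*(w + 1)*(w - 3)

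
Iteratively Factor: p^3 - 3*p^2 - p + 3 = (p - 1)*(p^2 - 2*p - 3) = (p - 3)*(p - 1)*(p + 1)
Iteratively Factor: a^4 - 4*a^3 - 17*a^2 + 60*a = (a + 4)*(a^3 - 8*a^2 + 15*a) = (a - 5)*(a + 4)*(a^2 - 3*a) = a*(a - 5)*(a + 4)*(a - 3)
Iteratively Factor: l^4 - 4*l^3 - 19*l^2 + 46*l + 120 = (l + 3)*(l^3 - 7*l^2 + 2*l + 40) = (l - 4)*(l + 3)*(l^2 - 3*l - 10) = (l - 4)*(l + 2)*(l + 3)*(l - 5)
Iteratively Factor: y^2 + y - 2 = (y + 2)*(y - 1)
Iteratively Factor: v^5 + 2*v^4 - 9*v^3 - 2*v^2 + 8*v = (v + 4)*(v^4 - 2*v^3 - v^2 + 2*v) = (v - 2)*(v + 4)*(v^3 - v) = v*(v - 2)*(v + 4)*(v^2 - 1) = v*(v - 2)*(v + 1)*(v + 4)*(v - 1)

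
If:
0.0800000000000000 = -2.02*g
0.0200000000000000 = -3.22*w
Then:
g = -0.04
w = -0.01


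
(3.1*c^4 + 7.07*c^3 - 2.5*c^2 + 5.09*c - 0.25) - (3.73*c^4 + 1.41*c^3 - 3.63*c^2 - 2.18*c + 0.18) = -0.63*c^4 + 5.66*c^3 + 1.13*c^2 + 7.27*c - 0.43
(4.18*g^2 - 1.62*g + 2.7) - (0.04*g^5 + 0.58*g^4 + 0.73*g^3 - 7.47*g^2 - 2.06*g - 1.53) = -0.04*g^5 - 0.58*g^4 - 0.73*g^3 + 11.65*g^2 + 0.44*g + 4.23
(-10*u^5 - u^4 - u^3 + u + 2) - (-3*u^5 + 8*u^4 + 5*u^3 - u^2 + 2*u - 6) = -7*u^5 - 9*u^4 - 6*u^3 + u^2 - u + 8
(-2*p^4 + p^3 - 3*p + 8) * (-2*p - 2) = 4*p^5 + 2*p^4 - 2*p^3 + 6*p^2 - 10*p - 16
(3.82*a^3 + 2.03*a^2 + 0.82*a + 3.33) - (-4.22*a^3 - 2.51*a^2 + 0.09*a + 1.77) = 8.04*a^3 + 4.54*a^2 + 0.73*a + 1.56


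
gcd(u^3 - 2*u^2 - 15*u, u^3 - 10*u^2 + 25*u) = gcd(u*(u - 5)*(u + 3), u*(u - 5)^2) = u^2 - 5*u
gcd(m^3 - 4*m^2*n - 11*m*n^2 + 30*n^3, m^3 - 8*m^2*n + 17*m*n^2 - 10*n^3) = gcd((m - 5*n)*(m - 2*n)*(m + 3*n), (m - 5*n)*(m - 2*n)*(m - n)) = m^2 - 7*m*n + 10*n^2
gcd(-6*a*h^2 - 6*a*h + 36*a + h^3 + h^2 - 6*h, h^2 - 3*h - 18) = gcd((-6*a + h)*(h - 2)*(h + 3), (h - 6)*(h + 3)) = h + 3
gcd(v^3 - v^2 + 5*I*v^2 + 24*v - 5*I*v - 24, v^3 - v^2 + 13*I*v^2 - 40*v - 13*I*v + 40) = v^2 + v*(-1 + 8*I) - 8*I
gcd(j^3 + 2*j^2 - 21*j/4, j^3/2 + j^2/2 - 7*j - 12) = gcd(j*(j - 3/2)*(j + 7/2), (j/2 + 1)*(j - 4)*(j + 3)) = 1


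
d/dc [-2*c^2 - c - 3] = -4*c - 1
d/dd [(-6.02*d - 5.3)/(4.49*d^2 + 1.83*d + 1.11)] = (27.0298*d^2 + 47.594*d + 3.0168)/(20.1601*d^4 + 16.4334*d^3 + 13.3167*d^2 + 4.0626*d + 1.2321)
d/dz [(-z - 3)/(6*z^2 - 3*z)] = (2*z^2 + 12*z - 3)/(3*z^2*(4*z^2 - 4*z + 1))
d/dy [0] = 0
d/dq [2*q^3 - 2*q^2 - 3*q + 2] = 6*q^2 - 4*q - 3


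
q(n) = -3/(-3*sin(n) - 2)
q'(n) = -9*cos(n)/(-3*sin(n) - 2)^2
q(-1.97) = -3.93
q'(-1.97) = 5.99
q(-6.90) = 11.33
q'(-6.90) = -104.80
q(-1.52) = -3.01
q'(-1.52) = -0.46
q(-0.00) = 1.50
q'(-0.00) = -2.25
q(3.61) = 4.65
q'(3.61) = 19.27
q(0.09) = 1.32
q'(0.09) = -1.74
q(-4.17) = 0.66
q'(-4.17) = 0.22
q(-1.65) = -3.03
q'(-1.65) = 0.73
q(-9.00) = 3.93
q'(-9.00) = 14.06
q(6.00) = 2.58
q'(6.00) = -6.40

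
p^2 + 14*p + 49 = (p + 7)^2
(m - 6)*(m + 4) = m^2 - 2*m - 24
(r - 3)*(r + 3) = r^2 - 9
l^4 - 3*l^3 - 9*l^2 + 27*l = l*(l - 3)^2*(l + 3)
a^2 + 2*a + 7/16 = (a + 1/4)*(a + 7/4)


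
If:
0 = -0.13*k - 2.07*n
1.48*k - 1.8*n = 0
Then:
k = 0.00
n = 0.00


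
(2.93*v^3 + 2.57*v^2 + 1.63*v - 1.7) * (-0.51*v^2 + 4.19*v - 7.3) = -1.4943*v^5 + 10.966*v^4 - 11.452*v^3 - 11.0643*v^2 - 19.022*v + 12.41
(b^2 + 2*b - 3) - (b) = b^2 + b - 3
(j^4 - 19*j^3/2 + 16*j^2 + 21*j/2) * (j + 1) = j^5 - 17*j^4/2 + 13*j^3/2 + 53*j^2/2 + 21*j/2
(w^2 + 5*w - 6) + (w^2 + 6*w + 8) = 2*w^2 + 11*w + 2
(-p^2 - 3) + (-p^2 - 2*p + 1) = -2*p^2 - 2*p - 2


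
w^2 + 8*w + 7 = (w + 1)*(w + 7)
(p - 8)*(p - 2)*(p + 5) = p^3 - 5*p^2 - 34*p + 80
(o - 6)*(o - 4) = o^2 - 10*o + 24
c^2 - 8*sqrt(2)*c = c*(c - 8*sqrt(2))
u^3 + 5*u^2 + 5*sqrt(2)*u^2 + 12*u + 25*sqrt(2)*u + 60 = (u + 5)*(u + 2*sqrt(2))*(u + 3*sqrt(2))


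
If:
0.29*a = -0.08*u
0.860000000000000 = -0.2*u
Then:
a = 1.19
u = -4.30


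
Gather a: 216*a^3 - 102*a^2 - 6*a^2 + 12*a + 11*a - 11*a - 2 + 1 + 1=216*a^3 - 108*a^2 + 12*a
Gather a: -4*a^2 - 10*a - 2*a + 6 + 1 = -4*a^2 - 12*a + 7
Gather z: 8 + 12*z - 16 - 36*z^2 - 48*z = -36*z^2 - 36*z - 8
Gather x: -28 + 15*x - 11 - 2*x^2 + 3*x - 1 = -2*x^2 + 18*x - 40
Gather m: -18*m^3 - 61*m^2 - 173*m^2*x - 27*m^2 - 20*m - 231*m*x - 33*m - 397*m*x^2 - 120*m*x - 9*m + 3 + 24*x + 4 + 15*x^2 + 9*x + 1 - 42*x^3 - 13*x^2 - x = -18*m^3 + m^2*(-173*x - 88) + m*(-397*x^2 - 351*x - 62) - 42*x^3 + 2*x^2 + 32*x + 8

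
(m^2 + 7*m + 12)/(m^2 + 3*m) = (m + 4)/m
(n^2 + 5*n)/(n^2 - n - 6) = n*(n + 5)/(n^2 - n - 6)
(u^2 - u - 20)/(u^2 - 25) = (u + 4)/(u + 5)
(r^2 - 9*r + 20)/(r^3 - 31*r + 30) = (r - 4)/(r^2 + 5*r - 6)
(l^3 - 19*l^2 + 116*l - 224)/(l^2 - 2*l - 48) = (l^2 - 11*l + 28)/(l + 6)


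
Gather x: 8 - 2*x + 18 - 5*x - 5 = 21 - 7*x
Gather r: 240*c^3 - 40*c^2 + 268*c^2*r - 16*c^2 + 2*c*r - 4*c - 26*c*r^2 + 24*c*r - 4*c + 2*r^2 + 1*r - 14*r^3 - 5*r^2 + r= 240*c^3 - 56*c^2 - 8*c - 14*r^3 + r^2*(-26*c - 3) + r*(268*c^2 + 26*c + 2)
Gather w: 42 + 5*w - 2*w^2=-2*w^2 + 5*w + 42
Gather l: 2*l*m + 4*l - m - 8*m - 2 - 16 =l*(2*m + 4) - 9*m - 18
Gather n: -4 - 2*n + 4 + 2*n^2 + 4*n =2*n^2 + 2*n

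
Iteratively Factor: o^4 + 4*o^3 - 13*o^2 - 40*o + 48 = (o + 4)*(o^3 - 13*o + 12) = (o - 1)*(o + 4)*(o^2 + o - 12) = (o - 1)*(o + 4)^2*(o - 3)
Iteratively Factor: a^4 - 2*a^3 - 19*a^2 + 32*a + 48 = (a - 4)*(a^3 + 2*a^2 - 11*a - 12) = (a - 4)*(a + 1)*(a^2 + a - 12) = (a - 4)*(a - 3)*(a + 1)*(a + 4)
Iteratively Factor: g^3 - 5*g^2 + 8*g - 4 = (g - 2)*(g^2 - 3*g + 2) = (g - 2)^2*(g - 1)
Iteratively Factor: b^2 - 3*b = (b - 3)*(b)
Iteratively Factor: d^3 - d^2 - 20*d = (d)*(d^2 - d - 20) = d*(d + 4)*(d - 5)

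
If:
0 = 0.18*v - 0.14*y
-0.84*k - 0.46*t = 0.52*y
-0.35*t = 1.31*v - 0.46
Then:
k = 0.975132275132275*y - 0.719727891156463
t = 1.31428571428571 - 2.91111111111111*y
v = 0.777777777777778*y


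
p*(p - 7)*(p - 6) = p^3 - 13*p^2 + 42*p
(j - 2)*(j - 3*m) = j^2 - 3*j*m - 2*j + 6*m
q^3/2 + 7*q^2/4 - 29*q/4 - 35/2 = (q/2 + 1)*(q - 7/2)*(q + 5)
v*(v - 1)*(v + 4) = v^3 + 3*v^2 - 4*v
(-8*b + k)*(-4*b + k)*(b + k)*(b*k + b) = 32*b^4*k + 32*b^4 + 20*b^3*k^2 + 20*b^3*k - 11*b^2*k^3 - 11*b^2*k^2 + b*k^4 + b*k^3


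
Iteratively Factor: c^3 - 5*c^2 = (c)*(c^2 - 5*c) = c^2*(c - 5)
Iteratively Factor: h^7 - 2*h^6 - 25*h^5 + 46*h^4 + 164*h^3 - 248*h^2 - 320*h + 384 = (h - 2)*(h^6 - 25*h^4 - 4*h^3 + 156*h^2 + 64*h - 192) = (h - 4)*(h - 2)*(h^5 + 4*h^4 - 9*h^3 - 40*h^2 - 4*h + 48) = (h - 4)*(h - 2)*(h + 2)*(h^4 + 2*h^3 - 13*h^2 - 14*h + 24) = (h - 4)*(h - 2)*(h + 2)*(h + 4)*(h^3 - 2*h^2 - 5*h + 6) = (h - 4)*(h - 3)*(h - 2)*(h + 2)*(h + 4)*(h^2 + h - 2) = (h - 4)*(h - 3)*(h - 2)*(h + 2)^2*(h + 4)*(h - 1)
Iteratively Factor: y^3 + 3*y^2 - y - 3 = (y + 3)*(y^2 - 1) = (y - 1)*(y + 3)*(y + 1)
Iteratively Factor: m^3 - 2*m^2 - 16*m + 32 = (m - 4)*(m^2 + 2*m - 8) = (m - 4)*(m + 4)*(m - 2)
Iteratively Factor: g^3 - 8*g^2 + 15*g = (g)*(g^2 - 8*g + 15) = g*(g - 3)*(g - 5)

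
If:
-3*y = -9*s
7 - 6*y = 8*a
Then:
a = 7/8 - 3*y/4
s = y/3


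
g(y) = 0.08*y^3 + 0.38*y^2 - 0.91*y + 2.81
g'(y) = 0.24*y^2 + 0.76*y - 0.91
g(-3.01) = 6.81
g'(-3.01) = -1.02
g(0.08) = 2.74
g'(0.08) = -0.85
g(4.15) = 11.30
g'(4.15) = 6.38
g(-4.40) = 7.36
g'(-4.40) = 0.39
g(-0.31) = 3.13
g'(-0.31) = -1.12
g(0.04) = 2.77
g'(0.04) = -0.88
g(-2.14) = 5.71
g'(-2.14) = -1.44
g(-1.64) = 4.97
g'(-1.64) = -1.51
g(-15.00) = -168.04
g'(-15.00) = 41.69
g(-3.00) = 6.80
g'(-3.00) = -1.03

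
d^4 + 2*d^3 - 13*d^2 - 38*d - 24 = (d - 4)*(d + 1)*(d + 2)*(d + 3)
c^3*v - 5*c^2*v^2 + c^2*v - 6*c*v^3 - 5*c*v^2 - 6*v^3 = (c - 6*v)*(c + v)*(c*v + v)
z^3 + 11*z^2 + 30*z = z*(z + 5)*(z + 6)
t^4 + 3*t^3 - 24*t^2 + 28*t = t*(t - 2)^2*(t + 7)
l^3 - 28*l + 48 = (l - 4)*(l - 2)*(l + 6)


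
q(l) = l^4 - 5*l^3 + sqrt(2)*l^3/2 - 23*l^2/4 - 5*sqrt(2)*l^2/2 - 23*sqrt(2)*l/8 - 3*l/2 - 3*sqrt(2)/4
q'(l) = 4*l^3 - 15*l^2 + 3*sqrt(2)*l^2/2 - 23*l/2 - 5*sqrt(2)*l - 23*sqrt(2)/8 - 3/2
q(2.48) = -99.63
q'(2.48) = -69.82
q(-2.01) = 23.80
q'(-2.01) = -52.75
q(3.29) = -155.59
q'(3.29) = -63.62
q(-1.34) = 3.28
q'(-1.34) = -13.43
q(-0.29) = -0.12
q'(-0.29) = -1.36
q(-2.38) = 49.55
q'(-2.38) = -88.24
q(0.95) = -17.59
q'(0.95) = -31.40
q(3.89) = -186.94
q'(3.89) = -37.23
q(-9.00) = 8987.42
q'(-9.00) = -3797.60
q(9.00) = 2628.20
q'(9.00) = 1700.12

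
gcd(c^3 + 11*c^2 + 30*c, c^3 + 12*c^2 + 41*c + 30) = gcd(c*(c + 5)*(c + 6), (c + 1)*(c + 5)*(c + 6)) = c^2 + 11*c + 30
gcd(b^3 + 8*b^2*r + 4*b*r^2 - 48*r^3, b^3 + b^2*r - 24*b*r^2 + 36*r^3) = -b^2 - 4*b*r + 12*r^2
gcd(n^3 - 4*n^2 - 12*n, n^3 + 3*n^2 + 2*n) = n^2 + 2*n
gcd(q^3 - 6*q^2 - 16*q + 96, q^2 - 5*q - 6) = q - 6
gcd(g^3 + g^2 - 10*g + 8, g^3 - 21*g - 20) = g + 4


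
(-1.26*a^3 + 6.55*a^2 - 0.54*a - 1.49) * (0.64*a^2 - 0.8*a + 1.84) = -0.8064*a^5 + 5.2*a^4 - 7.904*a^3 + 11.5304*a^2 + 0.1984*a - 2.7416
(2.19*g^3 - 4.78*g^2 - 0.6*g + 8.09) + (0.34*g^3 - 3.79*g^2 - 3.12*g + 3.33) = 2.53*g^3 - 8.57*g^2 - 3.72*g + 11.42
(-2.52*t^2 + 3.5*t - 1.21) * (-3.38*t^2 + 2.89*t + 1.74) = 8.5176*t^4 - 19.1128*t^3 + 9.82*t^2 + 2.5931*t - 2.1054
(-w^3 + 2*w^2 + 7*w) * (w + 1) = -w^4 + w^3 + 9*w^2 + 7*w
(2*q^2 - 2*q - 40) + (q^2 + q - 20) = 3*q^2 - q - 60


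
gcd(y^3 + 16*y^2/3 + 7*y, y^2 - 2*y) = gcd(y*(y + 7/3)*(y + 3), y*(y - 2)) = y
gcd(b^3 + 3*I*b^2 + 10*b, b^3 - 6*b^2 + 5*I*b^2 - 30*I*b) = b^2 + 5*I*b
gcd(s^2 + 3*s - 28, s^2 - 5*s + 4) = s - 4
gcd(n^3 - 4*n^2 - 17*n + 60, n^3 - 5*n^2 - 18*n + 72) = n^2 + n - 12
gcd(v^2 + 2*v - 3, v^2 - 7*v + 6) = v - 1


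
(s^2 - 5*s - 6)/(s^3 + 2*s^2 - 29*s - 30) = (s - 6)/(s^2 + s - 30)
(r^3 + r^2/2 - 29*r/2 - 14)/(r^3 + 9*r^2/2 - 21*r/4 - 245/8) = 4*(r^2 - 3*r - 4)/(4*r^2 + 4*r - 35)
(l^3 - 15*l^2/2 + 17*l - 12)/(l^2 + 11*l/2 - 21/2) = (l^2 - 6*l + 8)/(l + 7)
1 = 1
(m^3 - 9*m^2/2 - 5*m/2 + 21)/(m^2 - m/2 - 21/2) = (m^2 - m - 6)/(m + 3)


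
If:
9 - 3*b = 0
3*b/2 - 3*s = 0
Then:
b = 3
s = 3/2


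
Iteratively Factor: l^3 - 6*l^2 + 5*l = (l)*(l^2 - 6*l + 5) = l*(l - 1)*(l - 5)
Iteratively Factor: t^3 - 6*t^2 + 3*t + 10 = (t + 1)*(t^2 - 7*t + 10) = (t - 2)*(t + 1)*(t - 5)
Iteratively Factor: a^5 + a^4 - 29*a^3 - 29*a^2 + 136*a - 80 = (a + 4)*(a^4 - 3*a^3 - 17*a^2 + 39*a - 20) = (a + 4)^2*(a^3 - 7*a^2 + 11*a - 5) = (a - 1)*(a + 4)^2*(a^2 - 6*a + 5) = (a - 5)*(a - 1)*(a + 4)^2*(a - 1)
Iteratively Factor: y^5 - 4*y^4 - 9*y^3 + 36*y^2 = (y)*(y^4 - 4*y^3 - 9*y^2 + 36*y) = y^2*(y^3 - 4*y^2 - 9*y + 36) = y^2*(y - 3)*(y^2 - y - 12) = y^2*(y - 3)*(y + 3)*(y - 4)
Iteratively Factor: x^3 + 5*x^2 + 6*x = (x + 3)*(x^2 + 2*x) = x*(x + 3)*(x + 2)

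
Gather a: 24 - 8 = 16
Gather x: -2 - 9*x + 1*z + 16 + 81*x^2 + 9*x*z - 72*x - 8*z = 81*x^2 + x*(9*z - 81) - 7*z + 14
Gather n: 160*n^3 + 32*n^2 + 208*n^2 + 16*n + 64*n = 160*n^3 + 240*n^2 + 80*n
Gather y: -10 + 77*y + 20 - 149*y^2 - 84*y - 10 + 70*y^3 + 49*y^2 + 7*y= 70*y^3 - 100*y^2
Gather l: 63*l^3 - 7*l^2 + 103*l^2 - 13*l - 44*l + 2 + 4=63*l^3 + 96*l^2 - 57*l + 6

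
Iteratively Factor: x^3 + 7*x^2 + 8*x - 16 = (x - 1)*(x^2 + 8*x + 16) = (x - 1)*(x + 4)*(x + 4)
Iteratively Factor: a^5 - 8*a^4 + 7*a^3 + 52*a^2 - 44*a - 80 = (a - 4)*(a^4 - 4*a^3 - 9*a^2 + 16*a + 20) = (a - 4)*(a + 2)*(a^3 - 6*a^2 + 3*a + 10) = (a - 5)*(a - 4)*(a + 2)*(a^2 - a - 2) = (a - 5)*(a - 4)*(a - 2)*(a + 2)*(a + 1)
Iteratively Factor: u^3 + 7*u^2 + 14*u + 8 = (u + 2)*(u^2 + 5*u + 4) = (u + 2)*(u + 4)*(u + 1)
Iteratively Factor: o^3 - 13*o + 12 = (o - 1)*(o^2 + o - 12) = (o - 1)*(o + 4)*(o - 3)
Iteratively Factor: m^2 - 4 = (m - 2)*(m + 2)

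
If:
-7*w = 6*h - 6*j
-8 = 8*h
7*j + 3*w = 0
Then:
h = -1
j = -18/67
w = 42/67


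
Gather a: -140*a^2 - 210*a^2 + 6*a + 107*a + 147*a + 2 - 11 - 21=-350*a^2 + 260*a - 30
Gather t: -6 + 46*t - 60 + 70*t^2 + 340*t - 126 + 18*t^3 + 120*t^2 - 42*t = 18*t^3 + 190*t^2 + 344*t - 192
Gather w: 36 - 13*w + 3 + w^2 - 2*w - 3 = w^2 - 15*w + 36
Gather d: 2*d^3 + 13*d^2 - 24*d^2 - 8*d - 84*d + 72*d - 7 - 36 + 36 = 2*d^3 - 11*d^2 - 20*d - 7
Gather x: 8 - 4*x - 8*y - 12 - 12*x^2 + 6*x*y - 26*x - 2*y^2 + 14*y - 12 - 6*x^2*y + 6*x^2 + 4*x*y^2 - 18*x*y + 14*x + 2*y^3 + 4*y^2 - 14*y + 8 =x^2*(-6*y - 6) + x*(4*y^2 - 12*y - 16) + 2*y^3 + 2*y^2 - 8*y - 8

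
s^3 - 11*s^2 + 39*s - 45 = (s - 5)*(s - 3)^2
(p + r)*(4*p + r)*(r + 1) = 4*p^2*r + 4*p^2 + 5*p*r^2 + 5*p*r + r^3 + r^2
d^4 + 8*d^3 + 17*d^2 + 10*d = d*(d + 1)*(d + 2)*(d + 5)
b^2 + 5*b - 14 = (b - 2)*(b + 7)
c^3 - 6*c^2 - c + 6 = (c - 6)*(c - 1)*(c + 1)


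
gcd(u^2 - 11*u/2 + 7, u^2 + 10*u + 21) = 1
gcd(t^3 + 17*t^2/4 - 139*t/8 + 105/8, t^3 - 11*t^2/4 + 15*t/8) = t^2 - 11*t/4 + 15/8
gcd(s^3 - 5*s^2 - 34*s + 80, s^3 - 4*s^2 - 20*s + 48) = s - 2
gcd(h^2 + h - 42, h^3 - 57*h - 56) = h + 7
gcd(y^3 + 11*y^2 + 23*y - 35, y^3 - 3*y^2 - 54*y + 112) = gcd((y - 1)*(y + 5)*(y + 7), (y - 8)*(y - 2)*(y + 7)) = y + 7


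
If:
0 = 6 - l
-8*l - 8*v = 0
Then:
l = 6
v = -6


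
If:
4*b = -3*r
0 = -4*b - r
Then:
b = 0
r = 0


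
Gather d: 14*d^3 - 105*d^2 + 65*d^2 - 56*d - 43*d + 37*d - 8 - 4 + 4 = 14*d^3 - 40*d^2 - 62*d - 8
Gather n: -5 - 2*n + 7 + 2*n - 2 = 0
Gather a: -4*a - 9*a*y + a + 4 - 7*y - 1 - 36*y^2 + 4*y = a*(-9*y - 3) - 36*y^2 - 3*y + 3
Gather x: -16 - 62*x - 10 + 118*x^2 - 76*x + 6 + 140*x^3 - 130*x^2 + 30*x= 140*x^3 - 12*x^2 - 108*x - 20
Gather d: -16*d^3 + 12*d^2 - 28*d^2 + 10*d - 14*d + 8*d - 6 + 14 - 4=-16*d^3 - 16*d^2 + 4*d + 4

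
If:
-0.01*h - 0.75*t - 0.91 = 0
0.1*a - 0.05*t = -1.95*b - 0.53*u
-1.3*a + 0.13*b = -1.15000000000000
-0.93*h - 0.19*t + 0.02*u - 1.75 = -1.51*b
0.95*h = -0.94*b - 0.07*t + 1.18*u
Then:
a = 0.90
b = 0.19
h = -1.34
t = -1.20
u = -1.00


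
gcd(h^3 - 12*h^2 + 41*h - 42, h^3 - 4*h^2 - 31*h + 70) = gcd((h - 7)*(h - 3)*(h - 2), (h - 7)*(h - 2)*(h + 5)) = h^2 - 9*h + 14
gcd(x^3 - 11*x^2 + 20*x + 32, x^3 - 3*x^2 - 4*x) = x^2 - 3*x - 4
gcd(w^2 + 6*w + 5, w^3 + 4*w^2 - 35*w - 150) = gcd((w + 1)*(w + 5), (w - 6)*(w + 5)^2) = w + 5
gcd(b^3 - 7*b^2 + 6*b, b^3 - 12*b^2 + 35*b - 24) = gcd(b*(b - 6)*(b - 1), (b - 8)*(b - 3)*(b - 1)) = b - 1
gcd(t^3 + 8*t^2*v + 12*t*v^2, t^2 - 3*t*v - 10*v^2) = t + 2*v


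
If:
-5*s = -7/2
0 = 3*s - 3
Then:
No Solution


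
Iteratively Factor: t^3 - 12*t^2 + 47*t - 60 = (t - 4)*(t^2 - 8*t + 15) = (t - 4)*(t - 3)*(t - 5)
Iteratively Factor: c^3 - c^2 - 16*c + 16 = (c - 1)*(c^2 - 16) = (c - 4)*(c - 1)*(c + 4)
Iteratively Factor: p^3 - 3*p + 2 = (p + 2)*(p^2 - 2*p + 1) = (p - 1)*(p + 2)*(p - 1)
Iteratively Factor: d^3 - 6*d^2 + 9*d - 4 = (d - 1)*(d^2 - 5*d + 4) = (d - 4)*(d - 1)*(d - 1)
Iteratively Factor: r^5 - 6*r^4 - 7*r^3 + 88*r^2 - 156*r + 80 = (r - 2)*(r^4 - 4*r^3 - 15*r^2 + 58*r - 40) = (r - 5)*(r - 2)*(r^3 + r^2 - 10*r + 8) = (r - 5)*(r - 2)*(r - 1)*(r^2 + 2*r - 8) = (r - 5)*(r - 2)^2*(r - 1)*(r + 4)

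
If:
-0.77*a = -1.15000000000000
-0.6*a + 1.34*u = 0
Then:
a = 1.49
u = 0.67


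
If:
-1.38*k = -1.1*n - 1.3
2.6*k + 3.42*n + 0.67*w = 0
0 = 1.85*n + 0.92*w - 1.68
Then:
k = 0.24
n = -0.89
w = 3.61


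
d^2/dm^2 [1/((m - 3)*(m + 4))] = 2*((m - 3)^2 + (m - 3)*(m + 4) + (m + 4)^2)/((m - 3)^3*(m + 4)^3)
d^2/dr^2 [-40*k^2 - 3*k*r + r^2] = 2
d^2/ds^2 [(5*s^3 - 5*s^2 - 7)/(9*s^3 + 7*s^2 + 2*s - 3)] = 4*(-360*s^6 - 135*s^5 - 1161*s^4 - 2139*s^3 - 906*s^2 - 363*s - 110)/(729*s^9 + 1701*s^8 + 1809*s^7 + 370*s^6 - 732*s^5 - 681*s^4 - s^3 + 153*s^2 + 54*s - 27)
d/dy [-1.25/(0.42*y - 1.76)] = 0.525/(0.42*y - 1.76)^2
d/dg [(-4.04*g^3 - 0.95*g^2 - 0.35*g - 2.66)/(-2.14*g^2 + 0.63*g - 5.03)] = (8.64560000000001*g^4 - 5.0904*g^3 + 59.6161*g^2 - 1.8278*g + 3.4363)/(4.5796*g^4 - 2.6964*g^3 + 21.9253*g^2 - 6.3378*g + 25.3009)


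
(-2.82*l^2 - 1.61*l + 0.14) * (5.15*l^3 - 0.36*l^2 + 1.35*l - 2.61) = -14.523*l^5 - 7.2763*l^4 - 2.5064*l^3 + 5.1363*l^2 + 4.3911*l - 0.3654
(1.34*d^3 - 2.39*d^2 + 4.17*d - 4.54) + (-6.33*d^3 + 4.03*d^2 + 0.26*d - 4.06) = -4.99*d^3 + 1.64*d^2 + 4.43*d - 8.6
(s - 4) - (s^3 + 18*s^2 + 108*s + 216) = -s^3 - 18*s^2 - 107*s - 220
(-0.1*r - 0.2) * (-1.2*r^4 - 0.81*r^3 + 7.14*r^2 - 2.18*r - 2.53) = 0.12*r^5 + 0.321*r^4 - 0.552*r^3 - 1.21*r^2 + 0.689*r + 0.506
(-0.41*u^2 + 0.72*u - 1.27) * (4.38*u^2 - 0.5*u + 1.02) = -1.7958*u^4 + 3.3586*u^3 - 6.3408*u^2 + 1.3694*u - 1.2954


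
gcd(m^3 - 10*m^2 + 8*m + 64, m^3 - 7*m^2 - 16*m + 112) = m - 4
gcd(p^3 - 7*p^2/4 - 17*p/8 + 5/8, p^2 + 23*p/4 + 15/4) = 1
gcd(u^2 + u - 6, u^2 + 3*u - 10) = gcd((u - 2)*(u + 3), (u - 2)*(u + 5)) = u - 2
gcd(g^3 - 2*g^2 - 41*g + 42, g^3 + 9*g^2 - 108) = g + 6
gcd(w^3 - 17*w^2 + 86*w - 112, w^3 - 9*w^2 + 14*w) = w^2 - 9*w + 14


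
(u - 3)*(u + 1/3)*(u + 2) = u^3 - 2*u^2/3 - 19*u/3 - 2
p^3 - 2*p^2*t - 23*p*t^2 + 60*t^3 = (p - 4*t)*(p - 3*t)*(p + 5*t)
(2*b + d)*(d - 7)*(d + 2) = 2*b*d^2 - 10*b*d - 28*b + d^3 - 5*d^2 - 14*d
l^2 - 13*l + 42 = (l - 7)*(l - 6)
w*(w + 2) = w^2 + 2*w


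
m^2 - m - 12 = (m - 4)*(m + 3)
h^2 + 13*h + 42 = (h + 6)*(h + 7)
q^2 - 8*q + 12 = (q - 6)*(q - 2)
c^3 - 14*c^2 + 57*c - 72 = (c - 8)*(c - 3)^2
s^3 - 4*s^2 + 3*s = s*(s - 3)*(s - 1)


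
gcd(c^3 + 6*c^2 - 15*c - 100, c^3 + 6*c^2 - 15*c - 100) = c^3 + 6*c^2 - 15*c - 100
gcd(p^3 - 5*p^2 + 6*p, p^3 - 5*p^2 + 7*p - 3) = p - 3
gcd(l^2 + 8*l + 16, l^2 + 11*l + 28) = l + 4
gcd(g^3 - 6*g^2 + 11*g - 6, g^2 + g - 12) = g - 3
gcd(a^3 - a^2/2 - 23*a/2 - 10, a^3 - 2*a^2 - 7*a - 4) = a^2 - 3*a - 4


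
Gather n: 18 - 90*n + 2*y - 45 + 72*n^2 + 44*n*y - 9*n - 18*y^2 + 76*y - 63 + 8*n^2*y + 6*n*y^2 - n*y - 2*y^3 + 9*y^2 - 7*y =n^2*(8*y + 72) + n*(6*y^2 + 43*y - 99) - 2*y^3 - 9*y^2 + 71*y - 90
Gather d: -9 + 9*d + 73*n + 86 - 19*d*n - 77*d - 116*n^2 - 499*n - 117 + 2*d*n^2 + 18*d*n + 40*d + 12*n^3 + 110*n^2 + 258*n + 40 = d*(2*n^2 - n - 28) + 12*n^3 - 6*n^2 - 168*n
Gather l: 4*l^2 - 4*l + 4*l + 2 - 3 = 4*l^2 - 1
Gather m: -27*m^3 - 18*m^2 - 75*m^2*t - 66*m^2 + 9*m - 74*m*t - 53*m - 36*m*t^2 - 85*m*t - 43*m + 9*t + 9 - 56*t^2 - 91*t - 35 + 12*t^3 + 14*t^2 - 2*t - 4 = -27*m^3 + m^2*(-75*t - 84) + m*(-36*t^2 - 159*t - 87) + 12*t^3 - 42*t^2 - 84*t - 30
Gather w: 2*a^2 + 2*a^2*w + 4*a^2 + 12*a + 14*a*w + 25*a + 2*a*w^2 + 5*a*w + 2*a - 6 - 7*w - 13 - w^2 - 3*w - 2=6*a^2 + 39*a + w^2*(2*a - 1) + w*(2*a^2 + 19*a - 10) - 21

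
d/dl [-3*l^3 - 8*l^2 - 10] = l*(-9*l - 16)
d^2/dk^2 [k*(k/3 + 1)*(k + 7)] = 2*k + 20/3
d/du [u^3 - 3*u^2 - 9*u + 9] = 3*u^2 - 6*u - 9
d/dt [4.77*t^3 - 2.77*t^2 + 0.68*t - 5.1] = 14.31*t^2 - 5.54*t + 0.68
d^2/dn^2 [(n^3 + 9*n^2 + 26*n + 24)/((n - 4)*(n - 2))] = 24*(9*n^3 - 24*n^2 - 72*n + 208)/(n^6 - 18*n^5 + 132*n^4 - 504*n^3 + 1056*n^2 - 1152*n + 512)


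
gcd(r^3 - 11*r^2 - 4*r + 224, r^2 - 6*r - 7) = r - 7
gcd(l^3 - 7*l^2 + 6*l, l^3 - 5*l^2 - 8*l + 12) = l^2 - 7*l + 6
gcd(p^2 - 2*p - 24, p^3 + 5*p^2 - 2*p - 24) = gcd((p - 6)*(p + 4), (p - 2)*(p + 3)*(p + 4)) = p + 4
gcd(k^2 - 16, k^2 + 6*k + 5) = 1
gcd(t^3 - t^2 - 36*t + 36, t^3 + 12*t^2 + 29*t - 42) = t^2 + 5*t - 6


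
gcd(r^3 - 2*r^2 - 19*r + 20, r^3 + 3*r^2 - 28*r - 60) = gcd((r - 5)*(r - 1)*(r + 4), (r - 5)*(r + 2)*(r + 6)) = r - 5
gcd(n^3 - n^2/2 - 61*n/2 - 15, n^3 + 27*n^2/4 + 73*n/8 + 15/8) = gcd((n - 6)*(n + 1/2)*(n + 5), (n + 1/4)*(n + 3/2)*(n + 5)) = n + 5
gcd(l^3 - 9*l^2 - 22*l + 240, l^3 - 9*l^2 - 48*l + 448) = l - 8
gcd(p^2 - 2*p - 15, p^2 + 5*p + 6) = p + 3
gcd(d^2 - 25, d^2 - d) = 1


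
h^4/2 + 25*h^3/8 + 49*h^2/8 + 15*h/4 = h*(h/2 + 1)*(h + 5/4)*(h + 3)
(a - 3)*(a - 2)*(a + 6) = a^3 + a^2 - 24*a + 36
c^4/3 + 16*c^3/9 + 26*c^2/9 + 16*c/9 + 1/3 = (c/3 + 1)*(c + 1/3)*(c + 1)^2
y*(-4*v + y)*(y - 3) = -4*v*y^2 + 12*v*y + y^3 - 3*y^2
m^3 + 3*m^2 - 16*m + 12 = (m - 2)*(m - 1)*(m + 6)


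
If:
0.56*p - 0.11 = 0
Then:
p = 0.20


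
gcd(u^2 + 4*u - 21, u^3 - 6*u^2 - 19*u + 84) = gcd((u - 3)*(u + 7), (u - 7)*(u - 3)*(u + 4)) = u - 3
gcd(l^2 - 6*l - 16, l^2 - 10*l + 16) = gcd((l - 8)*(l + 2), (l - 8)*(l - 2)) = l - 8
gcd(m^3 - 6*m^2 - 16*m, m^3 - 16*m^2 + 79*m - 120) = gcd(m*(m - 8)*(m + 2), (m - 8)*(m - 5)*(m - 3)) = m - 8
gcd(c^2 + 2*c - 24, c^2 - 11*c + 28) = c - 4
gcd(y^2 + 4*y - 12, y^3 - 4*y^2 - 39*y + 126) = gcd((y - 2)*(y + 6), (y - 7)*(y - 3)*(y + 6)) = y + 6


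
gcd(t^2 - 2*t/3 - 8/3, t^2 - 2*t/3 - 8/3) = t^2 - 2*t/3 - 8/3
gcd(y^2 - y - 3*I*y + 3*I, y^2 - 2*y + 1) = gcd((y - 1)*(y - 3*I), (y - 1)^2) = y - 1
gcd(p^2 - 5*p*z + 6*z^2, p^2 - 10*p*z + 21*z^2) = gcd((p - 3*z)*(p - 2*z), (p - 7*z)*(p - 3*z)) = -p + 3*z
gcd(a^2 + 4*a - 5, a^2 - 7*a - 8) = 1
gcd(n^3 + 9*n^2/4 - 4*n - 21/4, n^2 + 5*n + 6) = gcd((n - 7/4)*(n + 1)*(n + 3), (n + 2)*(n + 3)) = n + 3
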